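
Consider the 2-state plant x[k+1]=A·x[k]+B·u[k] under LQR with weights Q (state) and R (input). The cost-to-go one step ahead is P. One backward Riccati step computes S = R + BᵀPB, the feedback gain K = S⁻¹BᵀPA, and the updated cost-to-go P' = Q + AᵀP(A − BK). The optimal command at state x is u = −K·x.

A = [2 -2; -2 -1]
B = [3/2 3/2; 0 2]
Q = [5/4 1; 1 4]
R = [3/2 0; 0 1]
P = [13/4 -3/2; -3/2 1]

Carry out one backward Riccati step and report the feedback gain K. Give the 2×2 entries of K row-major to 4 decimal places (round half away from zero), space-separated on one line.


BᵀP = [4.8750 -2.2500; 1.8750 -0.2500]
S = R + BᵀPB = [3/2 0; 0 1] + [7.3125 2.8125; 2.8125 2.3125] = [8.8125 2.8125; 2.8125 3.3125]
BᵀPA = [14.2500 -7.5000; 4.2500 -3.5000]
K = S⁻¹·BᵀPA = [1.6564 -0.7048; -0.1233 -0.4581]
A−BK = [-0.2996 -0.2555; -1.7533 -0.0837]
AᵀP(A−BK) = [5.9207 -2.0088; -2.0088 1.1101]
P' = Q + AᵀP(A−BK) = [7.1707 -1.0088; -1.0088 5.1101]
tr(P') = 12.2808

1.6564 -0.7048 -0.1233 -0.4581


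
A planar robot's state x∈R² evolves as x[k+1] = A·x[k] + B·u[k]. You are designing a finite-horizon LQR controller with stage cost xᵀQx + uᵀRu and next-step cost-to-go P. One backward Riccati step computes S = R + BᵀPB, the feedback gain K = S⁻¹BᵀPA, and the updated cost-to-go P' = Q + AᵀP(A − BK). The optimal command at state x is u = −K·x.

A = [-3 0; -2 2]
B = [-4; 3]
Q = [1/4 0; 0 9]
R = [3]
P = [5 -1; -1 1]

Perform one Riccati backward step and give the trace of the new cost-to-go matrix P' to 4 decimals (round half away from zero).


BᵀP = [-23.0000 7.0000]
S = R + BᵀPB = [3] + [113.0000] = [116.0000]
BᵀPA = [55.0000 14.0000]
K = S⁻¹·BᵀPA = [0.4741 0.1207]
A−BK = [-1.1034 0.4828; -3.4224 1.6379]
AᵀP(A−BK) = [10.9224 -4.6379; -4.6379 2.3103]
P' = Q + AᵀP(A−BK) = [11.1724 -4.6379; -4.6379 11.3103]
tr(P') = 22.4828

22.4828


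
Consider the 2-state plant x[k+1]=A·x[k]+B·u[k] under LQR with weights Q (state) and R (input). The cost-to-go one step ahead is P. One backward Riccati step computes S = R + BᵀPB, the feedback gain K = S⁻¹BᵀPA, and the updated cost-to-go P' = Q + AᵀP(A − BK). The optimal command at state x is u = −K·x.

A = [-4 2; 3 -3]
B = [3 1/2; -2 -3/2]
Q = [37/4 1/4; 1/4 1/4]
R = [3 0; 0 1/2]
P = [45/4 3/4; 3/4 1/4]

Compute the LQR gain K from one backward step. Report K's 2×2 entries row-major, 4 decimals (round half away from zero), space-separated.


BᵀP = [32.2500 1.7500; 4.5000 0.0000]
S = R + BᵀPB = [3 0; 0 1/2] + [93.2500 13.5000; 13.5000 2.2500] = [96.2500 13.5000; 13.5000 2.7500]
BᵀPA = [-123.7500 59.2500; -18.0000 9.0000]
K = S⁻¹·BᵀPA = [-1.1804 0.5027; -0.7506 0.8052]
A−BK = [-0.0834 0.0895; -0.4867 -0.7870]
AᵀP(A−BK) = [4.6603 -2.0538; -2.0538 1.2214]
P' = Q + AᵀP(A−BK) = [13.9103 -1.8038; -1.8038 1.4714]
tr(P') = 15.3817

-1.1804 0.5027 -0.7506 0.8052


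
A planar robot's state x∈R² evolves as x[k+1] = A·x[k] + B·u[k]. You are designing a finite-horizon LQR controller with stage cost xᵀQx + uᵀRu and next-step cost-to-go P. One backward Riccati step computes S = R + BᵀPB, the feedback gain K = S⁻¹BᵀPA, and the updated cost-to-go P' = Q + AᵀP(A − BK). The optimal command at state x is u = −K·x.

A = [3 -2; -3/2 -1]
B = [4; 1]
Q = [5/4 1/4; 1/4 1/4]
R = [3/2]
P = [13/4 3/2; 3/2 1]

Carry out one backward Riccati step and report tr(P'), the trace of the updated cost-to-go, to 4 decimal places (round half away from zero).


3.6353

BᵀP = [14.5000 7.0000]
S = R + BᵀPB = [3/2] + [65.0000] = [66.5000]
BᵀPA = [33.0000 -36.0000]
K = S⁻¹·BᵀPA = [0.4962 -0.5414]
A−BK = [1.0150 0.1654; -1.9962 -0.4586]
AᵀP(A−BK) = [1.6241 -0.1353; -0.1353 0.5113]
P' = Q + AᵀP(A−BK) = [2.8741 0.1147; 0.1147 0.7613]
tr(P') = 3.6353


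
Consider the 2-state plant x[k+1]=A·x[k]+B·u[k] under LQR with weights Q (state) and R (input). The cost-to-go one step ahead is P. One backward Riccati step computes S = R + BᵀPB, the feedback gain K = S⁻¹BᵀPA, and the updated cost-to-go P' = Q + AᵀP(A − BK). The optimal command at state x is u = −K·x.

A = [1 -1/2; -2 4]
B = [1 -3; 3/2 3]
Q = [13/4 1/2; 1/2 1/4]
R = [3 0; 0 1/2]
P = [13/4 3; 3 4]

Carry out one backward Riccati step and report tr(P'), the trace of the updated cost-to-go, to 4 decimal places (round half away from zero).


BᵀP = [7.7500 9.0000; -0.7500 3.0000]
S = R + BᵀPB = [3 0; 0 1/2] + [21.2500 3.7500; 3.7500 11.2500] = [24.2500 3.7500; 3.7500 11.7500]
BᵀPA = [-10.2500 32.1250; -6.7500 12.3750]
K = S⁻¹·BᵀPA = [-0.3512 1.2222; -0.4624 0.6631]
A−BK = [-0.0360 0.2672; -0.0861 0.1773]
AᵀP(A−BK) = [0.5293 -1.6214; -1.6214 5.3432]
P' = Q + AᵀP(A−BK) = [3.7793 -1.1214; -1.1214 5.5932]
tr(P') = 9.3725

9.3725


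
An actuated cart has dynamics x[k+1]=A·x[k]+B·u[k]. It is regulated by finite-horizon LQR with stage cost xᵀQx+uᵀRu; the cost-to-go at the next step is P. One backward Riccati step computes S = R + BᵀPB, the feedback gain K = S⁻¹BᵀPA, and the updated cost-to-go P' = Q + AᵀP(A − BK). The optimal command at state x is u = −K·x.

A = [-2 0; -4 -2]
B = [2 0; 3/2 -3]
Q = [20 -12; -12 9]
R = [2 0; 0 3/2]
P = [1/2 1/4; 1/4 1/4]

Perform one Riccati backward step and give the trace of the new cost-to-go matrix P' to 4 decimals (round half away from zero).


31.6095

BᵀP = [1.3750 0.8750; -0.7500 -0.7500]
S = R + BᵀPB = [2 0; 0 3/2] + [4.0625 -2.6250; -2.6250 2.2500] = [6.0625 -2.6250; -2.6250 3.7500]
BᵀPA = [-6.2500 -1.7500; 4.5000 1.5000]
K = S⁻¹·BᵀPA = [-0.7337 -0.1657; 0.6864 0.2840]
A−BK = [-0.5325 0.3314; -0.8402 -0.8994]
AᵀP(A−BK) = [2.3254 0.6864; 0.6864 0.2840]
P' = Q + AᵀP(A−BK) = [22.3254 -11.3136; -11.3136 9.2840]
tr(P') = 31.6095


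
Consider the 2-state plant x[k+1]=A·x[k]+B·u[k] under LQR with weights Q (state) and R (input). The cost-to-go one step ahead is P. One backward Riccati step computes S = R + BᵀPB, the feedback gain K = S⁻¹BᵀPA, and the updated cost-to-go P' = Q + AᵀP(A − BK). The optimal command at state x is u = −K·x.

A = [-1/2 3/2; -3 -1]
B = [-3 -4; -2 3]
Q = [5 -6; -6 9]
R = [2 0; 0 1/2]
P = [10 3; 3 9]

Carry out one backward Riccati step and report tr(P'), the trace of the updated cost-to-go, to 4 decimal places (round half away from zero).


BᵀP = [-36.0000 -27.0000; -31.0000 15.0000]
S = R + BᵀPB = [2 0; 0 1/2] + [162.0000 63.0000; 63.0000 169.0000] = [164.0000 63.0000; 63.0000 169.5000]
BᵀPA = [99.0000 -27.0000; -29.5000 -61.5000]
K = S⁻¹·BᵀPA = [0.7822 -0.0295; -0.4648 -0.3519]
A−BK = [-0.0125 0.0041; -0.0413 -0.0033]
AᵀP(A−BK) = [1.3517 0.0360; 0.0360 0.0638]
P' = Q + AᵀP(A−BK) = [6.3517 -5.9640; -5.9640 9.0638]
tr(P') = 15.4155

15.4155


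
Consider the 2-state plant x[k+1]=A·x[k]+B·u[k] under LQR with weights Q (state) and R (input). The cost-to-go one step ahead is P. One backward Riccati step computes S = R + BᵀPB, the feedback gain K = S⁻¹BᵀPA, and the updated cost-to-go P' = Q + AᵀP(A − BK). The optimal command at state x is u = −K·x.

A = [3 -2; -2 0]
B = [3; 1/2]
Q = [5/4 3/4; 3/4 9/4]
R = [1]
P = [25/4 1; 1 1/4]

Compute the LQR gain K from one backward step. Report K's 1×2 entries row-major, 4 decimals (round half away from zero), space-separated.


BᵀP = [19.2500 3.1250]
S = R + BᵀPB = [1] + [59.3125] = [60.3125]
BᵀPA = [51.5000 -38.5000]
K = S⁻¹·BᵀPA = [0.8539 -0.6383]
A−BK = [0.4383 -0.0850; -2.4269 0.3192]
AᵀP(A−BK) = [1.2749 -0.6254; -0.6254 0.4238]
P' = Q + AᵀP(A−BK) = [2.5249 0.1246; 0.1246 2.6738]
tr(P') = 5.1987

0.8539 -0.6383


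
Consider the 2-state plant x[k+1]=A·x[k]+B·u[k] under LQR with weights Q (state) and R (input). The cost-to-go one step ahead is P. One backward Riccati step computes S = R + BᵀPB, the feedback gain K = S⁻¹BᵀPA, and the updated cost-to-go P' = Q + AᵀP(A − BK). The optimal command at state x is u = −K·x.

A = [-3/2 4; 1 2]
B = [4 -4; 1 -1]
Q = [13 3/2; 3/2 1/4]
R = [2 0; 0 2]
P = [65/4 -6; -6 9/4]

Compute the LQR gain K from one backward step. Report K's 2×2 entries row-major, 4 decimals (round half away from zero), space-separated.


-0.2561 0.4472 0.2561 -0.4472

BᵀP = [59.0000 -21.7500; -59.0000 21.7500]
S = R + BᵀPB = [2 0; 0 2] + [214.2500 -214.2500; -214.2500 214.2500] = [216.2500 -214.2500; -214.2500 216.2500]
BᵀPA = [-110.2500 192.5000; 110.2500 -192.5000]
K = S⁻¹·BᵀPA = [-0.2561 0.4472; 0.2561 -0.4472]
A−BK = [0.5488 0.4228; 1.5122 1.1057]
AᵀP(A−BK) = [0.3430 -0.4024; -0.4024 0.8455]
P' = Q + AᵀP(A−BK) = [13.3430 1.0976; 1.0976 1.0955]
tr(P') = 14.4385


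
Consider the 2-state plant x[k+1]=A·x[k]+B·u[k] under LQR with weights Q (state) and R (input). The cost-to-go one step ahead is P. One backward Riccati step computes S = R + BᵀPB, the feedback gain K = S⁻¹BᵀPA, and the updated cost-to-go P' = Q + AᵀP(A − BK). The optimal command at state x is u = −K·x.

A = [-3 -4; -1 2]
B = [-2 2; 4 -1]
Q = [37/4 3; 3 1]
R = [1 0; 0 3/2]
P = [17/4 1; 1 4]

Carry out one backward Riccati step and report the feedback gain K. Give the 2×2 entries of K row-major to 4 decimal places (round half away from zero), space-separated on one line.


-0.6947 0.0997 -1.9718 -1.7139

BᵀP = [-4.5000 14.0000; 7.5000 -2.0000]
S = R + BᵀPB = [1 0; 0 3/2] + [65.0000 -23.0000; -23.0000 17.0000] = [66.0000 -23.0000; -23.0000 18.5000]
BᵀPA = [-0.5000 46.0000; -20.5000 -34.0000]
K = S⁻¹·BᵀPA = [-0.6947 0.0997; -1.9718 -1.7139]
A−BK = [-0.4458 -0.3728; -0.1929 -0.1127]
AᵀP(A−BK) = [7.4803 5.9155; 5.9155 5.1416]
P' = Q + AᵀP(A−BK) = [16.7303 8.9155; 8.9155 6.1416]
tr(P') = 22.8719


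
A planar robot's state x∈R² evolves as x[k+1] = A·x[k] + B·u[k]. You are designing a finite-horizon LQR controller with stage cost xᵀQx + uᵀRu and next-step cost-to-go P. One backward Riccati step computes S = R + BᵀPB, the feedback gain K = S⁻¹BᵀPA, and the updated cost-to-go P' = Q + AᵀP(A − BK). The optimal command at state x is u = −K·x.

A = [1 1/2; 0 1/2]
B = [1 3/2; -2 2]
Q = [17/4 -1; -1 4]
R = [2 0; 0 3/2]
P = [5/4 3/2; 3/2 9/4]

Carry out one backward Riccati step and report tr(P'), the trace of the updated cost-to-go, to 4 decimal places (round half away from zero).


8.5339

BᵀP = [-1.7500 -3.0000; 4.8750 6.7500]
S = R + BᵀPB = [2 0; 0 3/2] + [4.2500 -8.6250; -8.6250 20.8125] = [6.2500 -8.6250; -8.6250 22.3125]
BᵀPA = [-1.7500 -2.3750; 4.8750 5.8125]
K = S⁻¹·BᵀPA = [0.0461 -0.0439; 0.2363 0.2435]
A−BK = [0.5994 0.1787; -0.3804 -0.0749]
AᵀP(A−BK) = [0.1787 0.1110; 0.1110 0.1052]
P' = Q + AᵀP(A−BK) = [4.4287 -0.8890; -0.8890 4.1052]
tr(P') = 8.5339


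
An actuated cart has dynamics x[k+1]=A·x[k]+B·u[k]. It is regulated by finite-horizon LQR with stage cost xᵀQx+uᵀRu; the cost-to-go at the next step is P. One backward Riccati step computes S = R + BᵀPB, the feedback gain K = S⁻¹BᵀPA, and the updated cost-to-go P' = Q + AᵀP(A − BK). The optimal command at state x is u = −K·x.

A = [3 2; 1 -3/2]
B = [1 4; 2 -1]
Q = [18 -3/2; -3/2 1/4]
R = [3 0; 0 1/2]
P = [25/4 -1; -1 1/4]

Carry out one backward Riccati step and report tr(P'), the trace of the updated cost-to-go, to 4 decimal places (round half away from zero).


BᵀP = [4.2500 -0.5000; 26.0000 -4.2500]
S = R + BᵀPB = [3 0; 0 1/2] + [3.2500 17.5000; 17.5000 108.2500] = [6.2500 17.5000; 17.5000 108.7500]
BᵀPA = [12.2500 9.2500; 73.7500 58.3750]
K = S⁻¹·BᵀPA = [0.1113 -0.0418; 0.6603 0.5435]
A−BK = [0.2477 -0.1322; 1.4377 -0.8728]
AᵀP(A−BK) = [0.4431 0.0533; 0.0533 0.2219]
P' = Q + AᵀP(A−BK) = [18.4431 -1.4467; -1.4467 0.4719]
tr(P') = 18.9150

18.9150


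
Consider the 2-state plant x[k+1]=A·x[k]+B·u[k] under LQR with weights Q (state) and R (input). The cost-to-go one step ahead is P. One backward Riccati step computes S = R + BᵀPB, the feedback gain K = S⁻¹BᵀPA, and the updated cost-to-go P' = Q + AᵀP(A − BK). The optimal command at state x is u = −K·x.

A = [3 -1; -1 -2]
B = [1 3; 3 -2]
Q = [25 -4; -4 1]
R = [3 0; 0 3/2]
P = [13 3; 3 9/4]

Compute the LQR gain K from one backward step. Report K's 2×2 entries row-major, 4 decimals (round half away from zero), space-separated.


BᵀP = [22.0000 9.7500; 33.0000 4.5000]
S = R + BᵀPB = [3 0; 0 3/2] + [51.2500 46.5000; 46.5000 90.0000] = [54.2500 46.5000; 46.5000 91.5000]
BᵀPA = [56.2500 -41.5000; 94.5000 -42.0000]
K = S⁻¹·BᵀPA = [0.2686 -0.6583; 0.8963 -0.1245]
A−BK = [0.0426 0.0317; -0.0134 -0.2741]
AᵀP(A−BK) = [1.4420 -0.7083; -0.7083 1.4532]
P' = Q + AᵀP(A−BK) = [26.4420 -4.7083; -4.7083 2.4532]
tr(P') = 28.8952

0.2686 -0.6583 0.8963 -0.1245


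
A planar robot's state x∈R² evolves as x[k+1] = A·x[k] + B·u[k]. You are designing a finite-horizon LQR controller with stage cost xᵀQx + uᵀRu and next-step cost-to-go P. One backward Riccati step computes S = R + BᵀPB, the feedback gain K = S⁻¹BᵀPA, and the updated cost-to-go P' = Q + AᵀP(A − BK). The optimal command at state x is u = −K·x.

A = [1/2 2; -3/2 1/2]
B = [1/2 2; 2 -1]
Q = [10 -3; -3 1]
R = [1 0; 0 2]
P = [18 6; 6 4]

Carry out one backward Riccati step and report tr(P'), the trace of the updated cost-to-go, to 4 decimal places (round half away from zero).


13.3125

BᵀP = [21.0000 11.0000; 30.0000 8.0000]
S = R + BᵀPB = [1 0; 0 2] + [32.5000 31.0000; 31.0000 52.0000] = [33.5000 31.0000; 31.0000 54.0000]
BᵀPA = [-6.0000 47.5000; 3.0000 64.0000]
K = S⁻¹·BᵀPA = [-0.4917 0.6851; 0.3379 0.7919]
A−BK = [0.0702 0.0737; -0.1787 -0.0784]
AᵀP(A−BK) = [0.5360 0.2353; 0.2353 1.7765]
P' = Q + AᵀP(A−BK) = [10.5360 -2.7647; -2.7647 2.7765]
tr(P') = 13.3125


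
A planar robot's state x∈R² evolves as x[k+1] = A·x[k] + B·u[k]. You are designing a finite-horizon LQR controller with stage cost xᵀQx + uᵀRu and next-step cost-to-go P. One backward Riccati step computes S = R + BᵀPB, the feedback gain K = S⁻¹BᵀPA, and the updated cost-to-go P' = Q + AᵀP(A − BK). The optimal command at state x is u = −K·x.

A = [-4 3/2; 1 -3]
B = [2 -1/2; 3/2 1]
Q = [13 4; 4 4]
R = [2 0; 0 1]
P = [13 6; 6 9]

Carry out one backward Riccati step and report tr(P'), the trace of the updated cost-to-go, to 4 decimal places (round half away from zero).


BᵀP = [35.0000 25.5000; -0.5000 6.0000]
S = R + BᵀPB = [2 0; 0 1] + [108.2500 8.0000; 8.0000 6.2500] = [110.2500 8.0000; 8.0000 7.2500]
BᵀPA = [-114.5000 -24.0000; 8.0000 -18.7500]
K = S⁻¹·BᵀPA = [-1.2160 -0.0326; 2.4452 -2.5502]
A−BK = [-0.3454 0.2902; 0.3788 -0.4008]
AᵀP(A−BK) = [10.2086 -7.3357; -7.3357 7.6506]
P' = Q + AᵀP(A−BK) = [23.2086 -3.3357; -3.3357 11.6506]
tr(P') = 34.8592

34.8592


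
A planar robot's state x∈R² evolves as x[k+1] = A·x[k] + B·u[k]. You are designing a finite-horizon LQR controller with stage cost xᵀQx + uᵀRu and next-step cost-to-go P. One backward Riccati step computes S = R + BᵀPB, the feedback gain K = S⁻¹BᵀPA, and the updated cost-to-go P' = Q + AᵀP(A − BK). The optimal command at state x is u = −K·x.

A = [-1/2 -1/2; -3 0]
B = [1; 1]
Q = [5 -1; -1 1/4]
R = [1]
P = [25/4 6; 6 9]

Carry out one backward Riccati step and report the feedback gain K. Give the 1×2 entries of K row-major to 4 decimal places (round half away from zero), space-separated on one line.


BᵀP = [12.2500 15.0000]
S = R + BᵀPB = [1] + [27.2500] = [28.2500]
BᵀPA = [-51.1250 -6.1250]
K = S⁻¹·BᵀPA = [-1.8097 -0.2168]
A−BK = [1.3097 -0.2832; -1.1903 0.2168]
AᵀP(A−BK) = [8.0398 -0.5221; -0.5221 0.2345]
P' = Q + AᵀP(A−BK) = [13.0398 -1.5221; -1.5221 0.4845]
tr(P') = 13.5243

-1.8097 -0.2168


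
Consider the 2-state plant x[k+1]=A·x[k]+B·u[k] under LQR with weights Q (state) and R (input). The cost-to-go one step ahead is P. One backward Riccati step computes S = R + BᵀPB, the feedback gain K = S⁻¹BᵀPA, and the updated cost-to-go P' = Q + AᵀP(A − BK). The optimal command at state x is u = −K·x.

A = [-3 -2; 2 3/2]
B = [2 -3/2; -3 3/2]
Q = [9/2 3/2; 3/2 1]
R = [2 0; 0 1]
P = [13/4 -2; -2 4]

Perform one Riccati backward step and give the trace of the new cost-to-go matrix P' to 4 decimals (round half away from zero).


BᵀP = [12.5000 -16.0000; -7.8750 9.0000]
S = R + BᵀPB = [2 0; 0 1] + [73.0000 -42.7500; -42.7500 25.3125] = [75.0000 -42.7500; -42.7500 26.3125]
BᵀPA = [-69.5000 -49.0000; 41.6250 29.2500]
K = S⁻¹·BᵀPA = [-0.3376 -0.2665; 1.0334 0.6787]
A−BK = [-0.7746 -0.4490; -0.5630 -0.3175]
AᵀP(A−BK) = [2.7695 1.7292; 1.7292 1.0908]
P' = Q + AᵀP(A−BK) = [7.2695 3.2292; 3.2292 2.0908]
tr(P') = 9.3603

9.3603


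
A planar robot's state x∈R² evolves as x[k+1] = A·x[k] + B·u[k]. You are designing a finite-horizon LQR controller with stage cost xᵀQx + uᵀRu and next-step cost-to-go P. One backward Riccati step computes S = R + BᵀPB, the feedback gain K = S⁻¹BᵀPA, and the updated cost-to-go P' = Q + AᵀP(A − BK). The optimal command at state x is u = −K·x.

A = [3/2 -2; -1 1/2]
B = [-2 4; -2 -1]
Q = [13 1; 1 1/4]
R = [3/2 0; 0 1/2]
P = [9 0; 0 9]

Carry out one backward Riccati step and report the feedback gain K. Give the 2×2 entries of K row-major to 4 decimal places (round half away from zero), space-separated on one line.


BᵀP = [-18.0000 -18.0000; 36.0000 -9.0000]
S = R + BᵀPB = [3/2 0; 0 1/2] + [72.0000 -54.0000; -54.0000 153.0000] = [73.5000 -54.0000; -54.0000 153.5000]
BᵀPA = [-9.0000 27.0000; 63.0000 -76.5000]
K = S⁻¹·BᵀPA = [0.2415 0.0016; 0.4954 -0.4978]
A−BK = [0.0015 -0.0056; -0.0216 0.0054]
AᵀP(A−BK) = [0.2144 -0.1238; -0.1238 0.1245]
P' = Q + AᵀP(A−BK) = [13.2144 0.8762; 0.8762 0.3745]
tr(P') = 13.5889

0.2415 0.0016 0.4954 -0.4978


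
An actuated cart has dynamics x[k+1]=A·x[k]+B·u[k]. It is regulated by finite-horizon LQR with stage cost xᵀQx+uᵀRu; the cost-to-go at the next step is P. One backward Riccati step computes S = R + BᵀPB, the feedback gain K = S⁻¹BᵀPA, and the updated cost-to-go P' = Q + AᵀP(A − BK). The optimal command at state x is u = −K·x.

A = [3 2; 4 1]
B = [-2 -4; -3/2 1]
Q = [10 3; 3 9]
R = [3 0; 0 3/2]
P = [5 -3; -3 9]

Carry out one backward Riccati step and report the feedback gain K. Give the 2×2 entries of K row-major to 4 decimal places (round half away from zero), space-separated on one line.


BᵀP = [-5.5000 -7.5000; -23.0000 21.0000]
S = R + BᵀPB = [3 0; 0 3/2] + [22.2500 14.5000; 14.5000 113.0000] = [25.2500 14.5000; 14.5000 114.5000]
BᵀPA = [-46.5000 -18.5000; 15.0000 -25.0000]
K = S⁻¹·BᵀPA = [-2.0671 -0.6549; 0.3928 -0.1354]
A−BK = [0.4368 0.1486; 0.5065 0.1530]
AᵀP(A−BK) = [14.9862 4.5774; 4.5774 1.4990]
P' = Q + AᵀP(A−BK) = [24.9862 7.5774; 7.5774 10.4990]
tr(P') = 35.4851

-2.0671 -0.6549 0.3928 -0.1354


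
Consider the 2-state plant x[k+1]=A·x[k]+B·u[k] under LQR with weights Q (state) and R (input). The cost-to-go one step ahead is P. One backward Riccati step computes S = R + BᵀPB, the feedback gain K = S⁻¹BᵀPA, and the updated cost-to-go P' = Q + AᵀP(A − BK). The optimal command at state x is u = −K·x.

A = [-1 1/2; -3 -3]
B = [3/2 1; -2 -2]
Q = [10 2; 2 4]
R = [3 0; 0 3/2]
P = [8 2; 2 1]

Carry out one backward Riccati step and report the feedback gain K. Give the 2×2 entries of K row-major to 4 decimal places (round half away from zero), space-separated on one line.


BᵀP = [8.0000 1.0000; 4.0000 0.0000]
S = R + BᵀPB = [3 0; 0 3/2] + [10.0000 6.0000; 6.0000 4.0000] = [13.0000 6.0000; 6.0000 5.5000]
BᵀPA = [-11.0000 1.0000; -4.0000 2.0000]
K = S⁻¹·BᵀPA = [-1.0282 -0.1831; 0.3944 0.5634]
A−BK = [0.1479 0.2113; -4.2676 -2.2394]
AᵀP(A−BK) = [19.2676 8.2394; 8.2394 4.0563]
P' = Q + AᵀP(A−BK) = [29.2676 10.2394; 10.2394 8.0563]
tr(P') = 37.3239

-1.0282 -0.1831 0.3944 0.5634


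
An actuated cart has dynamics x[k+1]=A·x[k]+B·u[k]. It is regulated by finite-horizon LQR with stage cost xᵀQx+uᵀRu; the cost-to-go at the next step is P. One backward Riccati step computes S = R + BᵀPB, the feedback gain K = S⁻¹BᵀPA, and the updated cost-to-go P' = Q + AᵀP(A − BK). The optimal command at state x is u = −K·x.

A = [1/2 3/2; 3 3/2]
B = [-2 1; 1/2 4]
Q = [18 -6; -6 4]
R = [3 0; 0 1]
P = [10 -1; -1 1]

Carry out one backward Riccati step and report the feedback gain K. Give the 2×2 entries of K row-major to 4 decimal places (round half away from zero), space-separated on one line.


0.0984 -0.4953 0.6860 0.4368

BᵀP = [-20.5000 2.5000; 6.0000 3.0000]
S = R + BᵀPB = [3 0; 0 1] + [42.2500 -10.5000; -10.5000 18.0000] = [45.2500 -10.5000; -10.5000 19.0000]
BᵀPA = [-2.7500 -27.0000; 12.0000 13.5000]
K = S⁻¹·BᵀPA = [0.0984 -0.4953; 0.6860 0.4368]
A−BK = [0.0108 0.0725; 0.2070 0.0005]
AᵀP(A−BK) = [0.5391 0.1463; 0.1463 0.9794]
P' = Q + AᵀP(A−BK) = [18.5391 -5.8537; -5.8537 4.9794]
tr(P') = 23.5185


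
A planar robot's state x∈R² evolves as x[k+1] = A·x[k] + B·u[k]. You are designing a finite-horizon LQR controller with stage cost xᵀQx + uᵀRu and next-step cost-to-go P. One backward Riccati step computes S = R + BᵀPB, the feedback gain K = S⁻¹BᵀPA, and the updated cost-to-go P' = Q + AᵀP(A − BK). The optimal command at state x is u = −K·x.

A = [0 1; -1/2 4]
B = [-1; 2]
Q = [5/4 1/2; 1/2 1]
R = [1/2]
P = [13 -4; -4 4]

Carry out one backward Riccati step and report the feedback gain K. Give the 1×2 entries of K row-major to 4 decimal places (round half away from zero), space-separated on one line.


-0.1319 0.5934

BᵀP = [-21.0000 12.0000]
S = R + BᵀPB = [1/2] + [45.0000] = [45.5000]
BᵀPA = [-6.0000 27.0000]
K = S⁻¹·BᵀPA = [-0.1319 0.5934]
A−BK = [-0.1319 1.5934; -0.2363 2.8132]
AᵀP(A−BK) = [0.2088 -2.4396; -2.4396 28.9780]
P' = Q + AᵀP(A−BK) = [1.4588 -1.9396; -1.9396 29.9780]
tr(P') = 31.4368


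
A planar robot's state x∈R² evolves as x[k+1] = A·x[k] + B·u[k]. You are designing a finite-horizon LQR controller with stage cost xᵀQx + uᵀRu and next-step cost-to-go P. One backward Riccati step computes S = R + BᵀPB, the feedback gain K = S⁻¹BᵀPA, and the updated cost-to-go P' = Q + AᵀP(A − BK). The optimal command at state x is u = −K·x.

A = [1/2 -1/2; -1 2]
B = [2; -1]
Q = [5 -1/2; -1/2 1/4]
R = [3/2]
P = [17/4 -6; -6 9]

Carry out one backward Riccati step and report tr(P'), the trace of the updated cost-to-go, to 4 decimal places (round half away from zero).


7.7803

BᵀP = [14.5000 -21.0000]
S = R + BᵀPB = [3/2] + [50.0000] = [51.5000]
BᵀPA = [28.2500 -49.2500]
K = S⁻¹·BᵀPA = [0.5485 -0.9563]
A−BK = [-0.5971 1.4126; -0.4515 1.0437]
AᵀP(A−BK) = [0.5661 -1.0467; -1.0467 1.9642]
P' = Q + AᵀP(A−BK) = [5.5661 -1.5467; -1.5467 2.2142]
tr(P') = 7.7803


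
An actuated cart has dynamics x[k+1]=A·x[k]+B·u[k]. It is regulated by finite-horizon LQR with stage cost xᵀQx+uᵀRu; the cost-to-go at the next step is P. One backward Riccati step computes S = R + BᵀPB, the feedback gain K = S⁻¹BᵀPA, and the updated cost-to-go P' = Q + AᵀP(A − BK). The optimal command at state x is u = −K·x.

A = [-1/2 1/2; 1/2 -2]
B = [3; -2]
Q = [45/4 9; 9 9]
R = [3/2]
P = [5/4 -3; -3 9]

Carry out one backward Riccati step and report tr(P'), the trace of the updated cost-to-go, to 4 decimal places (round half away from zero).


21.7412

BᵀP = [9.7500 -27.0000]
S = R + BᵀPB = [3/2] + [83.2500] = [84.7500]
BᵀPA = [-18.3750 58.8750]
K = S⁻¹·BᵀPA = [-0.2168 0.6947]
A−BK = [0.1504 -1.5841; 0.0664 -0.6106]
AᵀP(A−BK) = [0.0785 -0.2976; -0.2976 1.4126]
P' = Q + AᵀP(A−BK) = [11.3285 8.7024; 8.7024 10.4126]
tr(P') = 21.7412


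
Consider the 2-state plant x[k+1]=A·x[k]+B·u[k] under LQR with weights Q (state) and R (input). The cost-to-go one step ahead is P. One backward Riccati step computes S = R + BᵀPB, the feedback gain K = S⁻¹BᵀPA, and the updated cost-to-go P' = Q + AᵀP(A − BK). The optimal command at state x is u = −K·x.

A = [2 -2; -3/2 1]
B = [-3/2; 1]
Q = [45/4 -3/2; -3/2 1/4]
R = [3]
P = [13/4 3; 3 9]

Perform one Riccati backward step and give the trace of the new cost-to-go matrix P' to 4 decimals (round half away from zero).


BᵀP = [-1.8750 4.5000]
S = R + BᵀPB = [3] + [7.3125] = [10.3125]
BᵀPA = [-10.5000 8.2500]
K = S⁻¹·BᵀPA = [-1.0182 0.8000]
A−BK = [0.4727 -0.8000; -0.4818 0.2000]
AᵀP(A−BK) = [4.5591 -3.1000; -3.1000 3.4000]
P' = Q + AᵀP(A−BK) = [15.8091 -4.6000; -4.6000 3.6500]
tr(P') = 19.4591

19.4591


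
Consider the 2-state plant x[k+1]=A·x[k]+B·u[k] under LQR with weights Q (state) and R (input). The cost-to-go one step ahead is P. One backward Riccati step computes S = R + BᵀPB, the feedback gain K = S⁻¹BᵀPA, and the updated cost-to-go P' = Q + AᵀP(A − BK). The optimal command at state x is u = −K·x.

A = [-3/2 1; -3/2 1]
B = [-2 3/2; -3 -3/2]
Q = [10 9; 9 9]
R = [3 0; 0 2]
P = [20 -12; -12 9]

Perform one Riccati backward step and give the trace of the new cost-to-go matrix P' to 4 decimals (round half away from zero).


20.4407

BᵀP = [-4.0000 -3.0000; 48.0000 -31.5000]
S = R + BᵀPB = [3 0; 0 2] + [17.0000 -1.5000; -1.5000 119.2500] = [20.0000 -1.5000; -1.5000 121.2500]
BᵀPA = [10.5000 -7.0000; -24.7500 16.5000]
K = S⁻¹·BᵀPA = [0.5102 -0.3401; -0.1978 0.1319]
A−BK = [-0.1830 0.1220; -0.2662 0.1775]
AᵀP(A−BK) = [0.9974 -0.6649; -0.6649 0.4433]
P' = Q + AᵀP(A−BK) = [10.9974 8.3351; 8.3351 9.4433]
tr(P') = 20.4407


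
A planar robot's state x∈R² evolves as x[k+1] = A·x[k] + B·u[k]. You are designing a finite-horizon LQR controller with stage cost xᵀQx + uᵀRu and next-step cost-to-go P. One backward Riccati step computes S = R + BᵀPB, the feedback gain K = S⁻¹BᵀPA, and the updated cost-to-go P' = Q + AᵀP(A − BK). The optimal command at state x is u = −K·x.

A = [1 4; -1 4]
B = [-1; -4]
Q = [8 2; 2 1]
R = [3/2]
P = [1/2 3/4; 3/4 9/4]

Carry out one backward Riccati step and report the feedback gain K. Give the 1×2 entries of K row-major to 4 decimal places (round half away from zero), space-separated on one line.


0.1420 -1.2045

BᵀP = [-3.5000 -9.7500]
S = R + BᵀPB = [3/2] + [42.5000] = [44.0000]
BᵀPA = [6.2500 -53.0000]
K = S⁻¹·BᵀPA = [0.1420 -1.2045]
A−BK = [1.1420 2.7955; -0.4318 -0.8182]
AᵀP(A−BK) = [0.3622 0.5284; 0.5284 4.1591]
P' = Q + AᵀP(A−BK) = [8.3622 2.5284; 2.5284 5.1591]
tr(P') = 13.5213


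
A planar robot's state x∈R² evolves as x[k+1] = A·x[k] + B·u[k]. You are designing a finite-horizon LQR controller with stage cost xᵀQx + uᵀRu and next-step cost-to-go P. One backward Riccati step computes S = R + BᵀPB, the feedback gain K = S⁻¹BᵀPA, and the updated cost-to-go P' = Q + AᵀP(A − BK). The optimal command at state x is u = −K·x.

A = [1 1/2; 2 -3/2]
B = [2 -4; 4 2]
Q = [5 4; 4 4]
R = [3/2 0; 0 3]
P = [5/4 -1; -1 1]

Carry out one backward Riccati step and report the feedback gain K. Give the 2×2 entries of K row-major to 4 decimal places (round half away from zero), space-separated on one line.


BᵀP = [-1.5000 2.0000; -7.0000 6.0000]
S = R + BᵀPB = [3/2 0; 0 3] + [5.0000 10.0000; 10.0000 40.0000] = [6.5000 10.0000; 10.0000 43.0000]
BᵀPA = [2.5000 -3.7500; 5.0000 -12.5000]
K = S⁻¹·BᵀPA = [0.3203 -0.2019; 0.0418 -0.2437]
A−BK = [0.5265 -0.0710; 0.6351 -0.2047]
AᵀP(A−BK) = [0.2403 -0.1515; -0.1515 0.2585]
P' = Q + AᵀP(A−BK) = [5.2403 3.8485; 3.8485 4.2585]
tr(P') = 9.4988

0.3203 -0.2019 0.0418 -0.2437


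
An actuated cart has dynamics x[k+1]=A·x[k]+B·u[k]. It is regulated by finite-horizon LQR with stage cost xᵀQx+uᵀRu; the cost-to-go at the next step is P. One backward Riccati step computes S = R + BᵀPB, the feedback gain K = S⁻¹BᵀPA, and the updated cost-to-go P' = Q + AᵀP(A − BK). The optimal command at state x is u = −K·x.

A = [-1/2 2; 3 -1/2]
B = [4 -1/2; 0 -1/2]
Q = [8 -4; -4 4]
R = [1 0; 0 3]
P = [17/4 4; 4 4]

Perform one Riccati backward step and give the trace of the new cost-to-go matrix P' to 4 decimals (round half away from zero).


14.5751

BᵀP = [17.0000 16.0000; -4.1250 -4.0000]
S = R + BᵀPB = [1 0; 0 3] + [68.0000 -16.5000; -16.5000 4.0625] = [69.0000 -16.5000; -16.5000 7.0625]
BᵀPA = [39.5000 26.0000; -9.9375 -6.2500]
K = S⁻¹·BᵀPA = [0.5347 0.3743; -0.1578 -0.0105]
A−BK = [-2.7178 0.4975; 2.9211 -0.5052]
AᵀP(A−BK) = [2.3726 -0.1392; -0.1392 0.2026]
P' = Q + AᵀP(A−BK) = [10.3726 -4.1392; -4.1392 4.2026]
tr(P') = 14.5751


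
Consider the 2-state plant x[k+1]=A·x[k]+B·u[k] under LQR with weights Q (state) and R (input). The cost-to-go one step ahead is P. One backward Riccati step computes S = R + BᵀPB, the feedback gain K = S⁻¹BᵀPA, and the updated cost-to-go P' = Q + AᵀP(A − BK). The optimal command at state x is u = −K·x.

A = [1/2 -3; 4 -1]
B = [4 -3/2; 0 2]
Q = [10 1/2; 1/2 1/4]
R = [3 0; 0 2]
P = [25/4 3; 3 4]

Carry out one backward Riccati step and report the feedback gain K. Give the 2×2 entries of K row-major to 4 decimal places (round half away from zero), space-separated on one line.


0.8032 -0.8956 1.6466 -0.3887

BᵀP = [25.0000 12.0000; -3.3750 3.5000]
S = R + BᵀPB = [3 0; 0 2] + [100.0000 -13.5000; -13.5000 12.0625] = [103.0000 -13.5000; -13.5000 14.0625]
BᵀPA = [60.5000 -87.0000; 12.3125 6.6250]
K = S⁻¹·BᵀPA = [0.8032 -0.8956; 1.6466 -0.3887]
A−BK = [-0.2429 -0.0006; 0.7067 -0.2227]
AᵀP(A−BK) = [8.6949 -3.9056; -3.9056 2.9075]
P' = Q + AᵀP(A−BK) = [18.6949 -3.4056; -3.4056 3.1575]
tr(P') = 21.8524


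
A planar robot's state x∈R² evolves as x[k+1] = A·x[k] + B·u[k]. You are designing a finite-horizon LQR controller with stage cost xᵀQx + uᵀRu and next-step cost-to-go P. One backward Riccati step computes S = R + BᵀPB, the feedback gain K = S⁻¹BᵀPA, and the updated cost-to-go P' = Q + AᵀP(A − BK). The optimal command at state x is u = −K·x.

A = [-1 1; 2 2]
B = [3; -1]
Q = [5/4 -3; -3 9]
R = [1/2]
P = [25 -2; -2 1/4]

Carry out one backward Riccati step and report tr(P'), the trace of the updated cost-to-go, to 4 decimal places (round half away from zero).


BᵀP = [77.0000 -6.2500]
S = R + BᵀPB = [1/2] + [237.2500] = [237.7500]
BᵀPA = [-89.5000 64.5000]
K = S⁻¹·BᵀPA = [-0.3764 0.2713]
A−BK = [0.1293 0.1861; 1.6236 2.2713]
AᵀP(A−BK) = [0.3081 0.2808; 0.2808 0.5016]
P' = Q + AᵀP(A−BK) = [1.5581 -2.7192; -2.7192 9.5016]
tr(P') = 11.0597

11.0597


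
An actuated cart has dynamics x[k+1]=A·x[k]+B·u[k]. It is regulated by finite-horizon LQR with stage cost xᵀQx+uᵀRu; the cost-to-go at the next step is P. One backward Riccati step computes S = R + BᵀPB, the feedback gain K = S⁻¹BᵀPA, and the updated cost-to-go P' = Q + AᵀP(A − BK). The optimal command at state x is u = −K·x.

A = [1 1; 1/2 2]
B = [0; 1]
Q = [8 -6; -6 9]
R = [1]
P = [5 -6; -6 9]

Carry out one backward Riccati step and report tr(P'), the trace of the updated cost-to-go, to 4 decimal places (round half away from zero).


BᵀP = [-6.0000 9.0000]
S = R + BᵀPB = [1] + [9.0000] = [10.0000]
BᵀPA = [-1.5000 12.0000]
K = S⁻¹·BᵀPA = [-0.1500 1.2000]
A−BK = [1.0000 1.0000; 0.6500 0.8000]
AᵀP(A−BK) = [1.0250 0.8000; 0.8000 2.6000]
P' = Q + AᵀP(A−BK) = [9.0250 -5.2000; -5.2000 11.6000]
tr(P') = 20.6250

20.6250


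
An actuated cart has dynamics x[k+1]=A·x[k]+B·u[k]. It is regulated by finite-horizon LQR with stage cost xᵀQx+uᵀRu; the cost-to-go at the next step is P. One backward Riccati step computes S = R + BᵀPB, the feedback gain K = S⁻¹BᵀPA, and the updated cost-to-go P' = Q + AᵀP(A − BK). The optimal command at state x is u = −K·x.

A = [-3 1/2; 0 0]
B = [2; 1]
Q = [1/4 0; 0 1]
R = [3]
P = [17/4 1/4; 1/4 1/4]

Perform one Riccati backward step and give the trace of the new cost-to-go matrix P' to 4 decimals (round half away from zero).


7.2353

BᵀP = [8.7500 0.7500]
S = R + BᵀPB = [3] + [18.2500] = [21.2500]
BᵀPA = [-26.2500 4.3750]
K = S⁻¹·BᵀPA = [-1.2353 0.2059]
A−BK = [-0.5294 0.0882; 1.2353 -0.2059]
AᵀP(A−BK) = [5.8235 -0.9706; -0.9706 0.1618]
P' = Q + AᵀP(A−BK) = [6.0735 -0.9706; -0.9706 1.1618]
tr(P') = 7.2353


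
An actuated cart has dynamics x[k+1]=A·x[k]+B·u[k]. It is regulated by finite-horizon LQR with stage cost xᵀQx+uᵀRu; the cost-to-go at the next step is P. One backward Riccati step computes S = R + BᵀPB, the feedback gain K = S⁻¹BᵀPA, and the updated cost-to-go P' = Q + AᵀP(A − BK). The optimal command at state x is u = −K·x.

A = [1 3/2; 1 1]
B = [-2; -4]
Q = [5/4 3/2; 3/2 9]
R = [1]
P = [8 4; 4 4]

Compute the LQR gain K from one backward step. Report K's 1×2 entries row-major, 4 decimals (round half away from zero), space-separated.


-0.3478 -0.4472

BᵀP = [-32.0000 -24.0000]
S = R + BᵀPB = [1] + [160.0000] = [161.0000]
BᵀPA = [-56.0000 -72.0000]
K = S⁻¹·BᵀPA = [-0.3478 -0.4472]
A−BK = [0.3043 0.6056; -0.3913 -0.7888]
AᵀP(A−BK) = [0.5217 0.9565; 0.9565 1.8012]
P' = Q + AᵀP(A−BK) = [1.7717 2.4565; 2.4565 10.8012]
tr(P') = 12.5730


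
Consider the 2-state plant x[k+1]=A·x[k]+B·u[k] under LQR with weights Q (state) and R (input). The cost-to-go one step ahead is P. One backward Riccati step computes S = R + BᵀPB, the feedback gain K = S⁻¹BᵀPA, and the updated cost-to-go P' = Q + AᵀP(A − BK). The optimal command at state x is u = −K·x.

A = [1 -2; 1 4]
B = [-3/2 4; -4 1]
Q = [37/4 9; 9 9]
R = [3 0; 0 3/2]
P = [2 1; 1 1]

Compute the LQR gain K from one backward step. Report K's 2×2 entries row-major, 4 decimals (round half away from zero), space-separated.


-0.1611 -0.7063 0.2025 -0.5097

BᵀP = [-7.0000 -5.5000; 9.0000 5.0000]
S = R + BᵀPB = [3 0; 0 3/2] + [32.5000 -33.5000; -33.5000 41.0000] = [35.5000 -33.5000; -33.5000 42.5000]
BᵀPA = [-12.5000 -8.0000; 14.0000 2.0000]
K = S⁻¹·BᵀPA = [-0.1611 -0.7063; 0.2025 -0.5097]
A−BK = [-0.0514 -1.0207; 0.1533 1.6843]
AᵀP(A−BK) = [0.1523 0.3066; 0.3066 3.3687]
P' = Q + AᵀP(A−BK) = [9.4023 9.3066; 9.3066 12.3687]
tr(P') = 21.7710


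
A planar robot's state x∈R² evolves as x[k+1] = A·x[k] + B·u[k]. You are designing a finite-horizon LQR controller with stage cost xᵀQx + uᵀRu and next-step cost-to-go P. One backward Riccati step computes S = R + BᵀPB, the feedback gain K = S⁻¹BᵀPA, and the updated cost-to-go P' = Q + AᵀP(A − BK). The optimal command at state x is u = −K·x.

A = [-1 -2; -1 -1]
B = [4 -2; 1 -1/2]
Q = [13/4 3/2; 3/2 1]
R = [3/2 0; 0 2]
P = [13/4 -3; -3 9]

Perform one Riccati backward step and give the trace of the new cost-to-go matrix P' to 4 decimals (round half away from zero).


11.6664

BᵀP = [10.0000 -3.0000; -5.0000 1.5000]
S = R + BᵀPB = [3/2 0; 0 2] + [37.0000 -18.5000; -18.5000 9.2500] = [38.5000 -18.5000; -18.5000 11.2500]
BᵀPA = [-7.0000 -17.0000; 3.5000 8.5000]
K = S⁻¹·BᵀPA = [-0.1541 -0.3741; 0.0578 0.1403]
A−BK = [-0.2682 -0.2228; -0.8171 -0.5557]
AᵀP(A−BK) = [4.9694 3.3900; 3.3900 2.4470]
P' = Q + AᵀP(A−BK) = [8.2194 4.8900; 4.8900 3.4470]
tr(P') = 11.6664


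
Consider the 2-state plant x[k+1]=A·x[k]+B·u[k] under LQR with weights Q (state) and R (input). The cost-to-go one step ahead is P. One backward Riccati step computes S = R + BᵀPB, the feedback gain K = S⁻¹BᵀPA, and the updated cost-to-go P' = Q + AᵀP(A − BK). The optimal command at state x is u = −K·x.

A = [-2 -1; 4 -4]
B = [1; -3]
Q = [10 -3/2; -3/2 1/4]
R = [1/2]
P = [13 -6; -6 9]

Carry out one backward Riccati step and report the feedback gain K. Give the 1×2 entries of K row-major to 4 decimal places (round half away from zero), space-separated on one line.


-1.4866 0.7739

BᵀP = [31.0000 -33.0000]
S = R + BᵀPB = [1/2] + [130.0000] = [130.5000]
BᵀPA = [-194.0000 101.0000]
K = S⁻¹·BᵀPA = [-1.4866 0.7739]
A−BK = [-0.5134 -1.7739; -0.4598 -1.6782]
AᵀP(A−BK) = [3.6015 8.1456; 8.1456 30.8314]
P' = Q + AᵀP(A−BK) = [13.6015 6.6456; 6.6456 31.0814]
tr(P') = 44.6830


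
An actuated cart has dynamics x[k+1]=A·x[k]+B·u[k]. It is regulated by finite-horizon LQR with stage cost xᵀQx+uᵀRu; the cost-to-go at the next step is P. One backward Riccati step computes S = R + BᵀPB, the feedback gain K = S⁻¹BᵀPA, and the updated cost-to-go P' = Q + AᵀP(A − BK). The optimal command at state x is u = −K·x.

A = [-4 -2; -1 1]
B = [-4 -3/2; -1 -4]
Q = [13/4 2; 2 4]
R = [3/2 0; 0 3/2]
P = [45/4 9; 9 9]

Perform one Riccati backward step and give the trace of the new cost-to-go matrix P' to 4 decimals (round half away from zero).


9.3910

BᵀP = [-54.0000 -45.0000; -52.8750 -49.5000]
S = R + BᵀPB = [3/2 0; 0 3/2] + [261.0000 261.0000; 261.0000 277.3125] = [262.5000 261.0000; 261.0000 278.8125]
BᵀPA = [261.0000 63.0000; 261.0000 56.2500]
K = S⁻¹·BᵀPA = [0.9175 0.5691; 0.0773 -0.3310]
A−BK = [-0.2142 -0.2200; 0.2265 0.2450]
AᵀP(A−BK) = [1.3762 0.8537; 0.8537 0.7648]
P' = Q + AᵀP(A−BK) = [4.6262 2.8537; 2.8537 4.7648]
tr(P') = 9.3910


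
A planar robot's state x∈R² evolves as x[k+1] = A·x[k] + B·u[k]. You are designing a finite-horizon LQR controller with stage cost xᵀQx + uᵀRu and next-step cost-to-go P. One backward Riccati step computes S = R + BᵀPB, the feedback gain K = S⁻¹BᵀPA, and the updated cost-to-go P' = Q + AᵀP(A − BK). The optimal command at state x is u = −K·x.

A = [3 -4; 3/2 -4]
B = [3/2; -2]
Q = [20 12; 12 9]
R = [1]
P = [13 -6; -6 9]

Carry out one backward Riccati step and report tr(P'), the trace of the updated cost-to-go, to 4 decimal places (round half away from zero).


BᵀP = [31.5000 -27.0000]
S = R + BᵀPB = [1] + [101.2500] = [102.2500]
BᵀPA = [54.0000 -18.0000]
K = S⁻¹·BᵀPA = [0.5281 -0.1760]
A−BK = [2.2078 -3.7359; 2.5562 -4.3521]
AᵀP(A−BK) = [54.7317 -92.4939; -92.4939 156.8313]
P' = Q + AᵀP(A−BK) = [74.7317 -80.4939; -80.4939 165.8313]
tr(P') = 240.5630

240.5630


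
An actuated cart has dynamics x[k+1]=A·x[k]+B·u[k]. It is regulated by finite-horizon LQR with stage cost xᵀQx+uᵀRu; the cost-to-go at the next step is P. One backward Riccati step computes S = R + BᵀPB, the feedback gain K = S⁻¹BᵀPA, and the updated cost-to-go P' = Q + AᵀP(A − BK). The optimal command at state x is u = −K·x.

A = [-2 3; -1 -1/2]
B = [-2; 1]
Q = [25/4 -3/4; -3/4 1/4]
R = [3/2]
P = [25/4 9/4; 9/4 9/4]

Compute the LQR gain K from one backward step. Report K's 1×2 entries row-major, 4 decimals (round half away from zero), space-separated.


BᵀP = [-10.2500 -2.2500]
S = R + BᵀPB = [3/2] + [18.2500] = [19.7500]
BᵀPA = [22.7500 -29.6250]
K = S⁻¹·BᵀPA = [1.1519 -1.5000]
A−BK = [0.3038 0.0000; -2.1519 1.0000]
AᵀP(A−BK) = [10.0443 -6.7500; -6.7500 5.6250]
P' = Q + AᵀP(A−BK) = [16.2943 -7.5000; -7.5000 5.8750]
tr(P') = 22.1693

1.1519 -1.5000


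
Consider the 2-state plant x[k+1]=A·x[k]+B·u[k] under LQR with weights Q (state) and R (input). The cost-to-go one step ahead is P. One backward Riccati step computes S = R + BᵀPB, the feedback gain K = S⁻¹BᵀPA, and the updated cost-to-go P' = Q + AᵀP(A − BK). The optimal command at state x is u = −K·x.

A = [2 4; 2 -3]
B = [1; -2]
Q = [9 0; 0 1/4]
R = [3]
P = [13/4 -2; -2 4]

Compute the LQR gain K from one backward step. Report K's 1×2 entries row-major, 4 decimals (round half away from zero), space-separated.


BᵀP = [7.2500 -10.0000]
S = R + BᵀPB = [3] + [27.2500] = [30.2500]
BᵀPA = [-5.5000 59.0000]
K = S⁻¹·BᵀPA = [-0.1818 1.9504]
A−BK = [2.1818 2.0496; 1.6364 0.9008]
AᵀP(A−BK) = [12.0000 8.7273; 8.7273 20.9256]
P' = Q + AᵀP(A−BK) = [21.0000 8.7273; 8.7273 21.1756]
tr(P') = 42.1756

-0.1818 1.9504


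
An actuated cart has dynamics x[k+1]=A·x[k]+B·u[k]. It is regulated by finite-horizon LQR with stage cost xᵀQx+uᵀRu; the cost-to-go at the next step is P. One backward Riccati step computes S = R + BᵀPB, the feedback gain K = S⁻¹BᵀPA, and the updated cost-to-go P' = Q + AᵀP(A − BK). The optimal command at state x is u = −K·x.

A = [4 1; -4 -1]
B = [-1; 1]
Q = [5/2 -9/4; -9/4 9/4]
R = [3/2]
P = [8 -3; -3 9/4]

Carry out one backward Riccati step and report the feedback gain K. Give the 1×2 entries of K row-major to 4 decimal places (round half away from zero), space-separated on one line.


-3.6620 -0.9155

BᵀP = [-11.0000 5.2500]
S = R + BᵀPB = [3/2] + [16.2500] = [17.7500]
BᵀPA = [-65.0000 -16.2500]
K = S⁻¹·BᵀPA = [-3.6620 -0.9155]
A−BK = [0.3380 0.0845; -0.3380 -0.0845]
AᵀP(A−BK) = [21.9718 5.4930; 5.4930 1.3732]
P' = Q + AᵀP(A−BK) = [24.4718 3.2430; 3.2430 3.6232]
tr(P') = 28.0951
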